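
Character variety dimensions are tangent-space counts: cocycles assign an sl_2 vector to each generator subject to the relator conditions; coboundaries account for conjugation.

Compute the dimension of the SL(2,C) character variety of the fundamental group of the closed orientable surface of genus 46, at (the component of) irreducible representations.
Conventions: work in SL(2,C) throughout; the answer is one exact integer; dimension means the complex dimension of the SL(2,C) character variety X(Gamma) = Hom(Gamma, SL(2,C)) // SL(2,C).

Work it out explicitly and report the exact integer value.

270

Gamma = pi_1(Sigma_46) = < a_1, b_1, ..., a_46, b_46 | prod [a_i, b_i] > has 2g = 92 generators and 1 relator.
A cocycle assigns one sl_2 vector per generator subject to the relator condition d_2(z) = 0: dim of the unconstrained space is 3*2g = 276.
H^2 = coker(d_2) is dual to H^0 = 0 at irreducible rho (Poincare duality), so d_2 is onto: dim Z^1 = 273.
dim B^1 = 3 (coboundaries, injective at irreducible rho).
dim H^1 = 273 - 3 = 270 = dim X.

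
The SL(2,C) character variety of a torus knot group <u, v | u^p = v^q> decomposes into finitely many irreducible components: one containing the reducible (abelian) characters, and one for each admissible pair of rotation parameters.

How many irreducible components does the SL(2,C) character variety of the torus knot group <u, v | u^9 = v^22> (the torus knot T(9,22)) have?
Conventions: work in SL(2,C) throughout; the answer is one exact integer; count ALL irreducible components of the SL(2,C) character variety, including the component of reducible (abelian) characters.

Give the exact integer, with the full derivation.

85

Gamma = < u, v | u^9 = v^22 > (torus knot T(9,22)); the central element u^9 = v^22 acts as +I or -I in any irreducible SL(2,C) representation.
So on each irreducible component the traces are pinned: tr(u) = 2*cos(pi*alpha/9) with 1 <= alpha <= 8, tr(v) = 2*cos(pi*beta/22) with 1 <= beta <= 21.
u^9 = (-1)^alpha I and v^22 = (-1)^beta I must agree, so alpha and beta have equal parity.
Counting: 4 odd alphas x 11 odd betas + 4 even alphas x 10 even betas = 44 + 40 = 84.
Total: 84 irreducible-character components + 1 reducible (abelian) component = 85.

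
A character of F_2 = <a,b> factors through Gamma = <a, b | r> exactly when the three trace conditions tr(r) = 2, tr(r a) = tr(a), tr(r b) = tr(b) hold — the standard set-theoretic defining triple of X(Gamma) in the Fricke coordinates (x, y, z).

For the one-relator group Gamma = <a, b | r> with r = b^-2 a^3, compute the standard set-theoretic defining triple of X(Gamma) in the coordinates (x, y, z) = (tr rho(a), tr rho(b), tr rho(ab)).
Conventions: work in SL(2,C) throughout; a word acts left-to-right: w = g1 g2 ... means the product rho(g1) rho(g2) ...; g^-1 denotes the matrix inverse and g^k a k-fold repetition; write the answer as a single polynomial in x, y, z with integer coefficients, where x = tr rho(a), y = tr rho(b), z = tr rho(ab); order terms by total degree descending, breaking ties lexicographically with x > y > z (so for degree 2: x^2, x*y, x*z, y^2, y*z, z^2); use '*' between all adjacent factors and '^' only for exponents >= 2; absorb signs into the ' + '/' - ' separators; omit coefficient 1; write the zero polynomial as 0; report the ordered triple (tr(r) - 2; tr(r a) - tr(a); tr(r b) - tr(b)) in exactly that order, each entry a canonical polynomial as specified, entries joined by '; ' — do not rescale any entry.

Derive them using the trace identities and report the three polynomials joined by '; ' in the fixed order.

x^3*y^2 - x^2*y*z - x^3 - 2*x*y^2 + y*z + 3*x - 2; x^4*y^2 - x^3*y*z - x^4 - 3*x^2*y^2 + 2*x*y*z + 4*x^2 + y^2 - x - 2; x^3*y - x^2*z - 2*x*y - y + z

trace(a^2) = trace(a)*trace(a) - trace(1) = x^2 - 2
apply: trace(a^3) = trace(a)*trace(a^2) - trace(a) = x^3 - 3*x
trace(a b a) = trace(a)*trace(b a) - trace(b) = x*z - y
apply: trace(a^3 b) = trace(a)*trace(a b a) - trace(a b) = x^2*z - x*y - z
use: trace(a^3 b^-1) = trace(a^3)*trace(b) - trace(a^3 b) = x^3*y - x^2*z - 2*x*y + z
trace(b^-2 a^3) = trace(a^3 b^-1)*trace(b) - trace(a^3) = x^3*y^2 - x^2*y*z - x^3 - 2*x*y^2 + y*z + 3*x
trace(a^4) = trace(a)*trace(a^3) - trace(a^2)   [square of a] = x^4 - 4*x^2 + 2
trace(a^4 b) = trace(a)*trace(a^2 b a) - trace(a^2 b)   [square of a] = x^3*z - x^2*y - 2*x*z + y
trace(b^-1 a^4) = trace(a^4)*trace(b) - trace(a^4 b)   [inverse elimination on b] = x^4*y - x^3*z - 3*x^2*y + 2*x*z + y
apply: trace(b^-2 a^4) = trace(b^-1 a^4)*trace(b) - trace(b^-1 a^4 b)   [inverse elimination on b] = x^4*y^2 - x^3*y*z - x^4 - 3*x^2*y^2 + 2*x*y*z + 4*x^2 + y^2 - 2
assemble the triple (trace(r) - 2; trace(r a) - x; trace(r b) - y)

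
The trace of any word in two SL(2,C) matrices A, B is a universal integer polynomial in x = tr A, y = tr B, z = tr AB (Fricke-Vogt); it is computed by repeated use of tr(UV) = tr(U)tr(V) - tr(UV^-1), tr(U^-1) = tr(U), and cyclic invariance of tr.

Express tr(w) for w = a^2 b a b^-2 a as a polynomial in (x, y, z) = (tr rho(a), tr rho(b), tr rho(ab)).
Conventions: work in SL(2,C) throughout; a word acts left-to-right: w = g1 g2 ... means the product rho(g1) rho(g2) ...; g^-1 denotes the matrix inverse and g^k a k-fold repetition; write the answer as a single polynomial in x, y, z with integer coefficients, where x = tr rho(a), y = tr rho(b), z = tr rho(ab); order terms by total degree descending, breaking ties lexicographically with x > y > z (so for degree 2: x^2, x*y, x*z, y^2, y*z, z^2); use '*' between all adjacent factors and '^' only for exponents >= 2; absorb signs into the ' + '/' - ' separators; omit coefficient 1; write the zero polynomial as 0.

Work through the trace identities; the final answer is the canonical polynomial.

x^3*y^2*z - x^2*y^3 - x^2*y*z^2 - x^3*z - x*y^2*z + 2*x^2*y + y^3 + y*z^2 + 2*x*z - 3*y

trace(b a^2) = trace(a) trace(b a) - trace(b) = x*z - y
apply: trace(b a^3) = trace(a) trace(b a^2) - trace(b a) = x^2*z - x*y - z
use: trace(a^3 b a) = trace(a) trace(b a^3) - trace(b a^2) = x^3*z - x^2*y - 2*x*z + y
trace(b a b a) = trace(b a) trace(b a) - trace(1)   [split at repeated b] = z^2 - 2
apply: trace(b a b) = trace(b) trace(a b) - trace(a) = y*z - x
apply: trace(b a b a^2) = trace(a) trace(b a b a) - trace(b a b) = x*z^2 - y*z - x
trace(a^3 b a b) = trace(a) trace(b a b a^2) - trace(b a b a) = x^2*z^2 - x*y*z - x^2 - z^2 + 2
apply: trace(a^3 b a b^-1) = trace(a^3 b a) trace(b) - trace(a^3 b a b) = x^3*y*z - x^2*y^2 - x^2*z^2 - x*y*z + x^2 + y^2 + z^2 - 2
use: trace(a^2 b a b^-2 a) = trace(a^3 b a b^-1) trace(b) - trace(a^3 b a) = x^3*y^2*z - x^2*y^3 - x^2*y*z^2 - x^3*z - x*y^2*z + 2*x^2*y + y^3 + y*z^2 + 2*x*z - 3*y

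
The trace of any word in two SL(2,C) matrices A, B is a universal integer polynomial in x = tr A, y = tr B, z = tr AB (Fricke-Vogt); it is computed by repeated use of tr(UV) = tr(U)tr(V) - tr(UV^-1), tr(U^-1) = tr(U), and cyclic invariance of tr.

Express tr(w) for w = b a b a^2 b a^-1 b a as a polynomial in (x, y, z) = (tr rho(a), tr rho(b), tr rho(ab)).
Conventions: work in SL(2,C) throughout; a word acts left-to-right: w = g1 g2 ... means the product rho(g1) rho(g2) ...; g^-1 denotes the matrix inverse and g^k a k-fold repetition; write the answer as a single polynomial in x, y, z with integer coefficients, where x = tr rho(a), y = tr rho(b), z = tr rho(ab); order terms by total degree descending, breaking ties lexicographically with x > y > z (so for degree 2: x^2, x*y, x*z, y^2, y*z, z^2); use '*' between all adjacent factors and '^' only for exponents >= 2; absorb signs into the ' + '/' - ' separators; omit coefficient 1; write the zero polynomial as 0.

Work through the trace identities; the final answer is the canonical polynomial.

x^2*y*z^3 - x^3*z^2 - x*y^2*z^2 - x*z^4 - x^2*y*z + y*z^3 + x^3 + x*y^2 + 4*x*z^2 - 2*y*z - 3*x

tr(a b a b) = tr(b a) tr(b a) - tr(1)   [split at repeated b] = z^2 - 2
tr(b a b a b a) = tr(a b) tr(a b a b) - tr(a^-1 b^-1)   [split at repeated a] = z^3 - 3*z
tr(a b a) = tr(a) tr(b a) - tr(b) = x*z - y
and tr(b a b a b) = tr(b) tr(a b a b) - tr(a b a) = y*z^2 - x*z - y
tr(a b a b a^2 b) = tr(a) tr(b a b a b a) - tr(b a b a b) = x*z^3 - y*z^2 - 2*x*z + y
tr(b a b) = tr(b) tr(a b) - tr(a) = y*z - x
tr(b a b a^2) = tr(a) tr(b a b a) - tr(b a b) = x*z^2 - y*z - x
next, tr(a b a b a^2) = tr(a) tr(b a b a^2) - tr(b a b a) = x^2*z^2 - x*y*z - x^2 - z^2 + 2
next, tr(b a b a b a^2 b) = tr(b) tr(a b a b a^2 b) - tr(a b a b a^2) = x*y*z^3 - x^2*z^2 - y^2*z^2 - x*y*z + x^2 + y^2 + z^2 - 2
tr(b a b a b a b a) = tr(b a b a b a) tr(b a) - tr(a b a b)   [split at repeated b] = z^4 - 4*z^2 + 2
and tr(b a b a b a b) = tr(b) tr(a b a b a b) - tr(a b a b a) = y*z^3 - x*z^2 - 2*y*z + x
tr(b a b a b a^2 b a) = tr(a) tr(b a b a b a b a) - tr(b a b a b a b) = x*z^4 - y*z^3 - 3*x*z^2 + 2*y*z + x
tr(b a b a^2 b a^-1 b a) = tr(b a b a b a^2 b) tr(a) - tr(b a b a b a^2 b a) = x^2*y*z^3 - x^3*z^2 - x*y^2*z^2 - x*z^4 - x^2*y*z + y*z^3 + x^3 + x*y^2 + 4*x*z^2 - 2*y*z - 3*x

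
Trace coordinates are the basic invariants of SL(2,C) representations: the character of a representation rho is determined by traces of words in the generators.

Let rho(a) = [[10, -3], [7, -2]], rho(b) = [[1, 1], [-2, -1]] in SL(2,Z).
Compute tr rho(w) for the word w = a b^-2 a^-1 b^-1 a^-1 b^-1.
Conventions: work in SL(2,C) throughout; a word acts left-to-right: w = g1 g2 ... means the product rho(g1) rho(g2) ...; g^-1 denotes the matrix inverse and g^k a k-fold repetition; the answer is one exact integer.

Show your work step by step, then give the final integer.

8

rho(a) = [[10, -3], [7, -2]]
... * rho(b^-1) = [[-1, -1], [2, 1]]  ->  [[-16, -13], [-11, -9]]
... * rho(b^-1) = [[-1, -1], [2, 1]]  ->  [[-10, 3], [-7, 2]]
... * rho(a^-1) = [[-2, 3], [-7, 10]]  ->  [[-1, 0], [0, -1]]
... * rho(b^-1) = [[-1, -1], [2, 1]]  ->  [[1, 1], [-2, -1]]
... * rho(a^-1) = [[-2, 3], [-7, 10]]  ->  [[-9, 13], [11, -16]]
... * rho(b^-1) = [[-1, -1], [2, 1]]  ->  [[35, 22], [-43, -27]]
tr = 35 + -27 = 8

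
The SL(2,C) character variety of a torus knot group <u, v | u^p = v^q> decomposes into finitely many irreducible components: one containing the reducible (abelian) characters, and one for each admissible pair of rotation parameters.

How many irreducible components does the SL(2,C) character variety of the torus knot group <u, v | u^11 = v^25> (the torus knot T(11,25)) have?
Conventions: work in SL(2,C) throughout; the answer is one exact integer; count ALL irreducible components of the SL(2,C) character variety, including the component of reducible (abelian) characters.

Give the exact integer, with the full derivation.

Gamma = < u, v | u^11 = v^25 > (torus knot T(11,25)); the central element u^11 = v^25 acts as +I or -I in any irreducible SL(2,C) representation.
This locks tr(u) to 2*cos(pi*alpha/11), alpha in 1..10, and tr(v) to 2*cos(pi*beta/25), beta in 1..24, on each component of irreducible characters.
The two central values (-1)^alpha I and (-1)^beta I must be the same matrix, so alpha and beta share a parity.
Enumerate parity-matched pairs: 5*12 odd-odd plus 5*12 even-even gives 120.
components with irreducible characters: 120; plus the single component of reducible (abelian) characters: total 121.

121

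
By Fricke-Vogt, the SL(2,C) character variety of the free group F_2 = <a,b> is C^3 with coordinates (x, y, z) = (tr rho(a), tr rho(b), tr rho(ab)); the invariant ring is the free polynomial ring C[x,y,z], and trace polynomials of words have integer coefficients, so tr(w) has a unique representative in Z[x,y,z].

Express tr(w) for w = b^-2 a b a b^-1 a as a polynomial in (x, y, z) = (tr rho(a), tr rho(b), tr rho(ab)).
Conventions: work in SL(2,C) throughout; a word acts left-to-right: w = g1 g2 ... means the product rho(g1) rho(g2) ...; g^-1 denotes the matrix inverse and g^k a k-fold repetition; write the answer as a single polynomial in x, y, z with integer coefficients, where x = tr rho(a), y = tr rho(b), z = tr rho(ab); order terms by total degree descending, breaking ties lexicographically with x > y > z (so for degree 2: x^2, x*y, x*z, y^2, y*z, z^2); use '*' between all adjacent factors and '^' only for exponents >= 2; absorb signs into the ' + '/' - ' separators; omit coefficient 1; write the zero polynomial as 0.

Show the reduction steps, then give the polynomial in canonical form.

and tr(b a^2) = tr(a) tr(b a) - tr(b) = x*z - y
tr(a b a^2) = tr(a) tr(b a^2) - tr(b a) = x^2*z - x*y - z
tr(b a b a) = tr(b a) tr(b a) - tr(1)   [split at repeated b] = z^2 - 2
next, tr(b a b) = tr(b) tr(a b) - tr(a) = y*z - x
and tr(a b a^2 b) = tr(a) tr(b a b a) - tr(b a b) = x*z^2 - y*z - x
tr(a b^-1 a b a) = tr(a b a^2) tr(b) - tr(a b a^2 b) = x^2*y*z - x*y^2 - x*z^2 + x
next, tr(a b a b a b) = tr(b a b a) tr(b a) - tr(a b)   [split at repeated b] = z^3 - 3*z
and tr(a b^-1 a b a b) = tr(a b a b a) tr(b) - tr(a b a b a b) = x*y*z^2 - y^2*z - z^3 - x*y + 3*z
next, tr(b^-1 a b a b^-1 a) = tr(a b^-1 a b a) tr(b) - tr(a b^-1 a b a b) = x^2*y^2*z - x*y^3 - 2*x*y*z^2 + y^2*z + z^3 + 2*x*y - 3*z
and tr(a b a b^-1 a) = tr(a^2 b a) tr(b) - tr(a^2 b a b) = x^2*y*z - x*y^2 - x*z^2 + x
tr(b^-2 a b a b^-1 a) = tr(b^-1 a b a b^-1 a) tr(b) - tr(b^-1 a b a b^-1 a b) = x^2*y^3*z - x*y^4 - 2*x*y^2*z^2 - x^2*y*z + y^3*z + y*z^3 + 3*x*y^2 + x*z^2 - 3*y*z - x

x^2*y^3*z - x*y^4 - 2*x*y^2*z^2 - x^2*y*z + y^3*z + y*z^3 + 3*x*y^2 + x*z^2 - 3*y*z - x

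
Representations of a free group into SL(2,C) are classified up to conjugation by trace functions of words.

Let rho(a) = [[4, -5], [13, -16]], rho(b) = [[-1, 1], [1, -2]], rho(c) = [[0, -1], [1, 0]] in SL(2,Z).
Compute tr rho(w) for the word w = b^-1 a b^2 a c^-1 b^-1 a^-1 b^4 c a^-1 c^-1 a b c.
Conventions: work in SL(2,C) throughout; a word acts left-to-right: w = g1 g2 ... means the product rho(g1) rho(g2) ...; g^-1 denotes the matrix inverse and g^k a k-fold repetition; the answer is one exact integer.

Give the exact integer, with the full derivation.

9729386172

rho(b^-1) = [[-2, -1], [-1, -1]]
... * rho(a) = [[4, -5], [13, -16]]  ->  [[-21, 26], [-17, 21]]
... * rho(b) = [[-1, 1], [1, -2]]  ->  [[47, -73], [38, -59]]
... * rho(b) = [[-1, 1], [1, -2]]  ->  [[-120, 193], [-97, 156]]
... * rho(a) = [[4, -5], [13, -16]]  ->  [[2029, -2488], [1640, -2011]]
... * rho(c^-1) = [[0, 1], [-1, 0]]  ->  [[2488, 2029], [2011, 1640]]
... * rho(b^-1) = [[-2, -1], [-1, -1]]  ->  [[-7005, -4517], [-5662, -3651]]
... * rho(a^-1) = [[-16, 5], [-13, 4]]  ->  [[170801, -53093], [138055, -42914]]
... * rho(b) = [[-1, 1], [1, -2]]  ->  [[-223894, 276987], [-180969, 223883]]
... * rho(b) = [[-1, 1], [1, -2]]  ->  [[500881, -777868], [404852, -628735]]
... * rho(b) = [[-1, 1], [1, -2]]  ->  [[-1278749, 2056617], [-1033587, 1662322]]
... * rho(b) = [[-1, 1], [1, -2]]  ->  [[3335366, -5391983], [2695909, -4358231]]
... * rho(c) = [[0, -1], [1, 0]]  ->  [[-5391983, -3335366], [-4358231, -2695909]]
... * rho(a^-1) = [[-16, 5], [-13, 4]]  ->  [[129631486, -40301379], [104778513, -32574791]]
... * rho(c^-1) = [[0, 1], [-1, 0]]  ->  [[40301379, 129631486], [32574791, 104778513]]
... * rho(a) = [[4, -5], [13, -16]]  ->  [[1846414834, -2275610671], [1492419833, -1839330163]]
... * rho(b) = [[-1, 1], [1, -2]]  ->  [[-4122025505, 6397636176], [-3331749996, 5171080159]]
... * rho(c) = [[0, -1], [1, 0]]  ->  [[6397636176, 4122025505], [5171080159, 3331749996]]
tr = 6397636176 + 3331749996 = 9729386172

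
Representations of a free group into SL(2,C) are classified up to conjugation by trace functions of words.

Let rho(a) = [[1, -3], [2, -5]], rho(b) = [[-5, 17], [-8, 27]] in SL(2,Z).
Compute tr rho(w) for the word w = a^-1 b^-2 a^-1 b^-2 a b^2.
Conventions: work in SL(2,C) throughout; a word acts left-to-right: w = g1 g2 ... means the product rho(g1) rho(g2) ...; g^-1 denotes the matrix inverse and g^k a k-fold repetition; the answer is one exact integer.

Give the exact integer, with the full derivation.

-3486600

rho(a^-1) = [[-5, 3], [-2, 1]]
... * rho(b^-1) = [[27, -17], [8, -5]]  ->  [[-111, 70], [-46, 29]]
... * rho(b^-1) = [[27, -17], [8, -5]]  ->  [[-2437, 1537], [-1010, 637]]
... * rho(a^-1) = [[-5, 3], [-2, 1]]  ->  [[9111, -5774], [3776, -2393]]
... * rho(b^-1) = [[27, -17], [8, -5]]  ->  [[199805, -126017], [82808, -52227]]
... * rho(b^-1) = [[27, -17], [8, -5]]  ->  [[4386599, -2766600], [1818000, -1146601]]
... * rho(a) = [[1, -3], [2, -5]]  ->  [[-1146601, 673203], [-475202, 279005]]
... * rho(b) = [[-5, 17], [-8, 27]]  ->  [[347381, -1315736], [143970, -545299]]
... * rho(b) = [[-5, 17], [-8, 27]]  ->  [[8788983, -29619395], [3642542, -12275583]]
tr = 8788983 + -12275583 = -3486600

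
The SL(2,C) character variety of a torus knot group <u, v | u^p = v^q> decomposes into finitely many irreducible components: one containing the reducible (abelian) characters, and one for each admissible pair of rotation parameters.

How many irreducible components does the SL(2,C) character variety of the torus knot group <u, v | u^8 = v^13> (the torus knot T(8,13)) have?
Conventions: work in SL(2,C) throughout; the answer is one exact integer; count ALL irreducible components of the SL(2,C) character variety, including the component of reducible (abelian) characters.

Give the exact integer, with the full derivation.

Gamma = < u, v | u^8 = v^13 > (torus knot T(8,13)); the central element u^8 = v^13 acts as +I or -I in any irreducible SL(2,C) representation.
On an irreducible component, tr(u) is locked at 2*cos(pi*alpha/8) for some alpha in 1..7, and tr(v) at 2*cos(pi*beta/13) for some beta in 1..12.
The two central values (-1)^alpha I and (-1)^beta I must be the same matrix, so alpha and beta share a parity.
Counting: 4 odd alphas x 6 odd betas + 3 even alphas x 6 even betas = 24 + 18 = 42.
That is 42 components of irreducible characters, and with the reducible (abelian) component the total is 43.

43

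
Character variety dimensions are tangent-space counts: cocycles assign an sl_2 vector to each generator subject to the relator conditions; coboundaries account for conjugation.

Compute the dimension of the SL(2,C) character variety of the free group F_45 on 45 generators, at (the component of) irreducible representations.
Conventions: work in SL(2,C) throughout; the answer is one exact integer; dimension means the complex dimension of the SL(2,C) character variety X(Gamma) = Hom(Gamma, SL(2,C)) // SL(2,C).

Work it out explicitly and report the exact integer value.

Here Gamma is free of rank 45 — no relator constrains a cocycle.
So Z^1 = (sl_2)^45 in full: dim Z^1 = 135.
dim B^1 = 3: the coboundary map is injective because an irreducible image has centralizer 0 in sl_2.
dim X = dim H^1 = dim Z^1 - dim B^1 = 135 - 3 = 132.

132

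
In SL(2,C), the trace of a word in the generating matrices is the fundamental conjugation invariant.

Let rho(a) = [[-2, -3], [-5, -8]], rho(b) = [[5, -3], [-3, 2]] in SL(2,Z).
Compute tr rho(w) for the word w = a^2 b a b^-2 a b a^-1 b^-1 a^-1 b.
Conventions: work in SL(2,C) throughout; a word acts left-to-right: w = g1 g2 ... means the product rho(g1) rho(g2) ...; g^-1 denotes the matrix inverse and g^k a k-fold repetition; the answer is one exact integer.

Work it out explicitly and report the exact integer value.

rho(a) = [[-2, -3], [-5, -8]]
... * rho(a) = [[-2, -3], [-5, -8]]  ->  [[19, 30], [50, 79]]
... * rho(b) = [[5, -3], [-3, 2]]  ->  [[5, 3], [13, 8]]
... * rho(a) = [[-2, -3], [-5, -8]]  ->  [[-25, -39], [-66, -103]]
... * rho(b^-1) = [[2, 3], [3, 5]]  ->  [[-167, -270], [-441, -713]]
... * rho(b^-1) = [[2, 3], [3, 5]]  ->  [[-1144, -1851], [-3021, -4888]]
... * rho(a) = [[-2, -3], [-5, -8]]  ->  [[11543, 18240], [30482, 48167]]
... * rho(b) = [[5, -3], [-3, 2]]  ->  [[2995, 1851], [7909, 4888]]
... * rho(a^-1) = [[-8, 3], [5, -2]]  ->  [[-14705, 5283], [-38832, 13951]]
... * rho(b^-1) = [[2, 3], [3, 5]]  ->  [[-13561, -17700], [-35811, -46741]]
... * rho(a^-1) = [[-8, 3], [5, -2]]  ->  [[19988, -5283], [52783, -13951]]
... * rho(b) = [[5, -3], [-3, 2]]  ->  [[115789, -70530], [305768, -186251]]
tr = 115789 + -186251 = -70462

-70462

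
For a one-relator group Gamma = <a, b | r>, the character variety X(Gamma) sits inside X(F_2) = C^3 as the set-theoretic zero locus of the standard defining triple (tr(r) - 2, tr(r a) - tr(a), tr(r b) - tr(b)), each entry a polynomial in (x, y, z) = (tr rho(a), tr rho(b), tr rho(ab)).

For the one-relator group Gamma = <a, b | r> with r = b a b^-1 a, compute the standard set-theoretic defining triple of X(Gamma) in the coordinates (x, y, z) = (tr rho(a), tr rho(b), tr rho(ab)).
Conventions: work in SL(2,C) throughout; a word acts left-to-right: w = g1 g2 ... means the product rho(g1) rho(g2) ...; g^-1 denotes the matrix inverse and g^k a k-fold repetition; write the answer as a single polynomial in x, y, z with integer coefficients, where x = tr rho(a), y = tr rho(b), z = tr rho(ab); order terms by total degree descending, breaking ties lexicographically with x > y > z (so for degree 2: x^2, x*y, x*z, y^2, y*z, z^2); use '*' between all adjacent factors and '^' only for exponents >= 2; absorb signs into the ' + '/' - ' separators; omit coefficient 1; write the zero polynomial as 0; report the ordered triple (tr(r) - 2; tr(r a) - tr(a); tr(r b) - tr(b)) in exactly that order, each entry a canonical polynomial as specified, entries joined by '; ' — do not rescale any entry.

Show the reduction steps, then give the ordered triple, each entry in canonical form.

next, tr(a b a) = tr(a) tr(b a) - tr(b) = x*z - y
tr(a b a b) = tr(a b) tr(a b) - tr(1) = z^2 - 2
and tr(b a b^-1 a) = tr(a b a) tr(b) - tr(a b a b) = x*y*z - y^2 - z^2 + 2
tr(a^2 b a) = tr(a) tr(a b a) - tr(a b) = x^2*z - x*y - z
tr(b a b) = tr(b) tr(a b) - tr(a) = y*z - x
tr(a^2 b a b) = tr(a) tr(b a b a) - tr(b a b) = x*z^2 - y*z - x
tr(b a b^-1 a^2) = tr(a^2 b a) tr(b) - tr(a^2 b a b) = x^2*y*z - x*y^2 - x*z^2 + x
next, tr(a^2) = tr(a) tr(a) - tr(1)  (reduce the a square) = x^2 - 2
next, tr(a b^2 a) = tr(b) tr(a^2 b) - tr(a^2)  (reduce the b square) = x*y*z - x^2 - y^2 + 2
and tr(a b^2 a b) = tr(b) tr(a b a b) - tr(a b a)  (reduce the b square) = y*z^2 - x*z - y
and tr(b a b^-1 a b) = tr(a b^2 a) tr(b) - tr(a b^2 a b)  (eliminate b^-1) = x*y^2*z - x^2*y - y^3 - y*z^2 + x*z + 3*y
assemble the triple (tr(r) - 2; tr(r a) - x; tr(r b) - y)

x*y*z - y^2 - z^2; x^2*y*z - x*y^2 - x*z^2; x*y^2*z - x^2*y - y^3 - y*z^2 + x*z + 2*y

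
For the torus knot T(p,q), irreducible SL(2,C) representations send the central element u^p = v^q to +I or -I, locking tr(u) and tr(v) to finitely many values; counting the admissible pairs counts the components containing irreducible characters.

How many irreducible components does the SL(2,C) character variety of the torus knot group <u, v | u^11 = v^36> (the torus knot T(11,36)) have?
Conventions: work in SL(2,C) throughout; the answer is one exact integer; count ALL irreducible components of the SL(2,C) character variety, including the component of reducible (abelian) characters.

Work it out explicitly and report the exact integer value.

Gamma = < u, v | u^11 = v^36 > (torus knot T(11,36)); the central element u^11 = v^36 acts as +I or -I in any irreducible SL(2,C) representation.
On an irreducible component, tr(u) is locked at 2*cos(pi*alpha/11) for some alpha in 1..10, and tr(v) at 2*cos(pi*beta/36) for some beta in 1..35.
Consistency of u^11 = (-1)^alpha I with v^36 = (-1)^beta I forces alpha = beta (mod 2).
count pairs: odd alpha (5 choices) x odd beta (18), plus even alpha (5) x even beta (17): 5*18 + 5*17 = 175.
components with irreducible characters: 175; plus the single component of reducible (abelian) characters: total 176.

176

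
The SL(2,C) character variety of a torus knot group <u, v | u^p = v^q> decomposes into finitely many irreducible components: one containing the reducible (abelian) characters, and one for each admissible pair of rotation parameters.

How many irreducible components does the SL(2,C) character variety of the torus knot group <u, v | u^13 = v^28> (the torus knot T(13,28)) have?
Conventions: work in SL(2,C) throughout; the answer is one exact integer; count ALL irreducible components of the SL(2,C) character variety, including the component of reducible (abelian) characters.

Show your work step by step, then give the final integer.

In the torus knot group T(13,28), u^13 = v^28 is central, so an irreducible representation sends it to +I or -I (Schur).
This locks tr(u) to 2*cos(pi*alpha/13), alpha in 1..12, and tr(v) to 2*cos(pi*beta/28), beta in 1..27, on each component of irreducible characters.
The two central values (-1)^alpha I and (-1)^beta I must be the same matrix, so alpha and beta share a parity.
count pairs: odd alpha (6 choices) x odd beta (14), plus even alpha (6) x even beta (13): 6*14 + 6*13 = 162.
That is 162 components of irreducible characters, and with the reducible (abelian) component the total is 163.

163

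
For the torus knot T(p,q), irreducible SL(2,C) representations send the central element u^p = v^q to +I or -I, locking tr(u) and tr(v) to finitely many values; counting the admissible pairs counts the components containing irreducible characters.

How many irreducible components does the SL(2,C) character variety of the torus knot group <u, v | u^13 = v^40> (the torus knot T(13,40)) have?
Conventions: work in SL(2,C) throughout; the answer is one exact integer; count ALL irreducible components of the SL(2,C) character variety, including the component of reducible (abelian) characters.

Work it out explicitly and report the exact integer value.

235

For T(13,40): irreducibility forces the central element u^13 = v^40 to one of +I, -I.
So on each irreducible component the traces are pinned: tr(u) = 2*cos(pi*alpha/13) with 1 <= alpha <= 12, tr(v) = 2*cos(pi*beta/40) with 1 <= beta <= 39.
u^13 = (-1)^alpha I and v^40 = (-1)^beta I must agree, so alpha and beta have equal parity.
Enumerate parity-matched pairs: 6*20 odd-odd plus 6*19 even-even gives 234.
Total: 234 irreducible-character components + 1 reducible (abelian) component = 235.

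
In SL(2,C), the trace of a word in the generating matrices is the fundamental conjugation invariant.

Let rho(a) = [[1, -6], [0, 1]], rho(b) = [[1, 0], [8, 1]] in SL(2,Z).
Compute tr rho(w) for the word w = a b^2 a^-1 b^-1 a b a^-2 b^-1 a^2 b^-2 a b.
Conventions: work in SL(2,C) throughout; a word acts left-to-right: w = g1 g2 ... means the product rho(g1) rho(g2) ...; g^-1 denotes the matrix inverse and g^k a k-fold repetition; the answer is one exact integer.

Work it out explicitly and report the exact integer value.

rho(a) = [[1, -6], [0, 1]]
... * rho(b) = [[1, 0], [8, 1]]  ->  [[-47, -6], [8, 1]]
... * rho(b) = [[1, 0], [8, 1]]  ->  [[-95, -6], [16, 1]]
... * rho(a^-1) = [[1, 6], [0, 1]]  ->  [[-95, -576], [16, 97]]
... * rho(b^-1) = [[1, 0], [-8, 1]]  ->  [[4513, -576], [-760, 97]]
... * rho(a) = [[1, -6], [0, 1]]  ->  [[4513, -27654], [-760, 4657]]
... * rho(b) = [[1, 0], [8, 1]]  ->  [[-216719, -27654], [36496, 4657]]
... * rho(a^-1) = [[1, 6], [0, 1]]  ->  [[-216719, -1327968], [36496, 223633]]
... * rho(a^-1) = [[1, 6], [0, 1]]  ->  [[-216719, -2628282], [36496, 442609]]
... * rho(b^-1) = [[1, 0], [-8, 1]]  ->  [[20809537, -2628282], [-3504376, 442609]]
... * rho(a) = [[1, -6], [0, 1]]  ->  [[20809537, -127485504], [-3504376, 21468865]]
... * rho(a) = [[1, -6], [0, 1]]  ->  [[20809537, -252342726], [-3504376, 42495121]]
... * rho(b^-1) = [[1, 0], [-8, 1]]  ->  [[2039551345, -252342726], [-343465344, 42495121]]
... * rho(b^-1) = [[1, 0], [-8, 1]]  ->  [[4058293153, -252342726], [-683426312, 42495121]]
... * rho(a) = [[1, -6], [0, 1]]  ->  [[4058293153, -24602101644], [-683426312, 4143052993]]
... * rho(b) = [[1, 0], [8, 1]]  ->  [[-192758519999, -24602101644], [32460997632, 4143052993]]
tr = -192758519999 + 4143052993 = -188615467006

-188615467006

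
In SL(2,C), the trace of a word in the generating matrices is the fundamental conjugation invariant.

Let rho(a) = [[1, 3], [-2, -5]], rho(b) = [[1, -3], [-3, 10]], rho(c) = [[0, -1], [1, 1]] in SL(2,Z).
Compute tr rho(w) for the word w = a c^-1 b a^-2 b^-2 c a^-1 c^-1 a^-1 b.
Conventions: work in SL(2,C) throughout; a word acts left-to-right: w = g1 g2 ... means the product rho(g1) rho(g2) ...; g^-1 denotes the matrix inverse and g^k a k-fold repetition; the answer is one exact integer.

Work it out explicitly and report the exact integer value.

480032

rho(a) = [[1, 3], [-2, -5]]
... * rho(c^-1) = [[1, 1], [-1, 0]]  ->  [[-2, 1], [3, -2]]
... * rho(b) = [[1, -3], [-3, 10]]  ->  [[-5, 16], [9, -29]]
... * rho(a^-1) = [[-5, -3], [2, 1]]  ->  [[57, 31], [-103, -56]]
... * rho(a^-1) = [[-5, -3], [2, 1]]  ->  [[-223, -140], [403, 253]]
... * rho(b^-1) = [[10, 3], [3, 1]]  ->  [[-2650, -809], [4789, 1462]]
... * rho(b^-1) = [[10, 3], [3, 1]]  ->  [[-28927, -8759], [52276, 15829]]
... * rho(c) = [[0, -1], [1, 1]]  ->  [[-8759, 20168], [15829, -36447]]
... * rho(a^-1) = [[-5, -3], [2, 1]]  ->  [[84131, 46445], [-152039, -83934]]
... * rho(c^-1) = [[1, 1], [-1, 0]]  ->  [[37686, 84131], [-68105, -152039]]
... * rho(a^-1) = [[-5, -3], [2, 1]]  ->  [[-20168, -28927], [36447, 52276]]
... * rho(b) = [[1, -3], [-3, 10]]  ->  [[66613, -228766], [-120381, 413419]]
tr = 66613 + 413419 = 480032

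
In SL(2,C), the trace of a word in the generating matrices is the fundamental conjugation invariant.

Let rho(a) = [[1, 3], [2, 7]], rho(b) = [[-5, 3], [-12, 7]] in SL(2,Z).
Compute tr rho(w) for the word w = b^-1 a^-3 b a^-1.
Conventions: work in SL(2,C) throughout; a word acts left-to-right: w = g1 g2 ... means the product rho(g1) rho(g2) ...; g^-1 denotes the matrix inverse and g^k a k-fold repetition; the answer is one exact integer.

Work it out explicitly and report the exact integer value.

rho(b^-1) = [[7, -3], [12, -5]]
... * rho(a^-1) = [[7, -3], [-2, 1]]  ->  [[55, -24], [94, -41]]
... * rho(a^-1) = [[7, -3], [-2, 1]]  ->  [[433, -189], [740, -323]]
... * rho(a^-1) = [[7, -3], [-2, 1]]  ->  [[3409, -1488], [5826, -2543]]
... * rho(b) = [[-5, 3], [-12, 7]]  ->  [[811, -189], [1386, -323]]
... * rho(a^-1) = [[7, -3], [-2, 1]]  ->  [[6055, -2622], [10348, -4481]]
tr = 6055 + -4481 = 1574

1574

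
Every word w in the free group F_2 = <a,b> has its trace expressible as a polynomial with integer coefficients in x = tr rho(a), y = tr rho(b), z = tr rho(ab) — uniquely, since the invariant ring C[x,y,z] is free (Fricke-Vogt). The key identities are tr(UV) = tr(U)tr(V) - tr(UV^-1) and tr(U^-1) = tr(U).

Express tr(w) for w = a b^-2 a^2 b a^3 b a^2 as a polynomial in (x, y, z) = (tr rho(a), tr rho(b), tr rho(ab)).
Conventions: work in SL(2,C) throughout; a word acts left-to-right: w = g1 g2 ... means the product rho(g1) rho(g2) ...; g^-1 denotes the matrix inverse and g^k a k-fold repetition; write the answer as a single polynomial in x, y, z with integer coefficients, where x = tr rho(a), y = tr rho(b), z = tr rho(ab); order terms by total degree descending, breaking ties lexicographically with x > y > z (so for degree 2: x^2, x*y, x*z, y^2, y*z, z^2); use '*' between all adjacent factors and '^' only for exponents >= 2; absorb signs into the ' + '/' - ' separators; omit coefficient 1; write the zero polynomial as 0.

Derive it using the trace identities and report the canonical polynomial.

apply: tr(b a b a) = tr(b a) * tr(b a) - tr(1)   [split at repeated b] = z^2 - 2
tr(b a b) = tr(b) * tr(a b) - tr(a) = y*z - x
tr(b a^2 b a) = tr(a) * tr(b a b a) - tr(b a b) = x*z^2 - y*z - x
tr(b^2) = tr(b) * tr(b) - tr(1) = y^2 - 2
apply: tr(b a^2 b) = tr(a) * tr(b^2 a) - tr(b^2) = x*y*z - x^2 - y^2 + 2
tr(b a^2 b a^2) = tr(a) * tr(b a^2 b a) - tr(b a^2 b) = x^2*z^2 - 2*x*y*z + y^2 - 2
use: tr(b a^2 b a^3) = tr(a) * tr(b a^2 b a^2) - tr(b a^2 b a) = x^3*z^2 - 2*x^2*y*z + x*y^2 - x*z^2 + y*z - x
apply: tr(a^3 b a^2 b a) = tr(a) * tr(b a^2 b a^3) - tr(b a^2 b a^2) = x^4*z^2 - 2*x^3*y*z + x^2*y^2 - 2*x^2*z^2 + 3*x*y*z - x^2 - y^2 + 2
tr(a b a^5 b a) = tr(a) * tr(a^3 b a^2 b a) - tr(a^3 b a^2 b) = x^5*z^2 - 2*x^4*y*z + x^3*y^2 - 3*x^3*z^2 + 5*x^2*y*z - x^3 - 2*x*y^2 + x*z^2 - y*z + 3*x
use: tr(a b a b a^2) = tr(a) * tr(b a b a^2) - tr(b a b a) = x^2*z^2 - x*y*z - x^2 - z^2 + 2
use: tr(b a b a^4) = tr(a) * tr(a b a b a^2) - tr(a b a b a) = x^3*z^2 - x^2*y*z - x^3 - 2*x*z^2 + y*z + 3*x
tr(a b a^5 b) = tr(a) * tr(b a b a^4) - tr(b a b a^3) = x^4*z^2 - x^3*y*z - x^4 - 3*x^2*z^2 + 2*x*y*z + 4*x^2 + z^2 - 2
apply: tr(a^2 b a^3 b a^3) = tr(a) * tr(a b a^5 b a) - tr(a b a^5 b) = x^6*z^2 - 2*x^5*y*z + x^4*y^2 - 4*x^4*z^2 + 6*x^3*y*z - 2*x^2*y^2 + 4*x^2*z^2 - 3*x*y*z - x^2 - z^2 + 2
use: tr(b a b a b a) = tr(a b a b) * tr(a b) - tr(b a)   [split at repeated a] = z^3 - 3*z
apply: tr(a b a) = tr(a) * tr(b a) - tr(b) = x*z - y
use: tr(b a b a b) = tr(b) * tr(a b a b) - tr(a b a) = y*z^2 - x*z - y
tr(b a b a b a^2) = tr(a) * tr(b a b a b a) - tr(b a b a b) = x*z^3 - y*z^2 - 2*x*z + y
tr(b a b a^3 b a) = tr(a) * tr(b a b a b a^2) - tr(b a b a b a) = x^2*z^3 - x*y*z^2 - 2*x^2*z - z^3 + x*y + 3*z
tr(a b a^2) = tr(a) * tr(a b a) - tr(a b) = x^2*z - x*y - z
apply: tr(a b a^3) = tr(a) * tr(a b a^2) - tr(a b a) = x^3*z - x^2*y - 2*x*z + y
tr(b a b a^3 b) = tr(b) * tr(a b a^3 b) - tr(a b a^3) = x^2*y*z^2 - x^3*z - x*y^2*z - y*z^2 + 2*x*z + y
use: tr(b a^3 b a^2 b a) = tr(a) * tr(b a b a^3 b a) - tr(b a b a^3 b) = x^3*z^3 - 2*x^2*y*z^2 - x^3*z + x*y^2*z - x*z^3 + x^2*y + y*z^2 + x*z - y
apply: tr(b^2 a^3 b a) = tr(b) * tr(a^3 b a b) - tr(a^3 b a) = x^2*y*z^2 - x^3*z - x*y^2*z - y*z^2 + 2*x*z + y
tr(b a^3 b) = tr(a) * tr(a b^2 a) - tr(a b^2) = x^2*y*z - x^3 - x*y^2 - y*z + 3*x
tr(b^2 a^3 b) = tr(b) * tr(b a^3 b) - tr(b a^3) = x^2*y^2*z - x^3*y - x*y^3 - x^2*z - y^2*z + 4*x*y + z
tr(b a^3 b a^2 b) = tr(a) * tr(b^2 a^3 b a) - tr(b^2 a^3 b) = x^3*y*z^2 - x^4*z - 2*x^2*y^2*z + x^3*y + x*y^3 - x*y*z^2 + 3*x^2*z + y^2*z - 3*x*y - z
tr(a b a^3 b a^2 b a) = tr(a) * tr(b a^3 b a^2 b a) - tr(b a^3 b a^2 b) = x^4*z^3 - 3*x^3*y*z^2 + 3*x^2*y^2*z - x^2*z^3 - x*y^3 + 2*x*y*z^2 - 2*x^2*z - y^2*z + 2*x*y + z
use: tr(a^2 b a^3 b a^3 b) = tr(a) * tr(a b a^3 b a^2 b a) - tr(a b a^3 b a^2 b) = x^5*z^3 - 3*x^4*y*z^2 + 3*x^3*y^2*z - 2*x^3*z^3 - x^2*y^3 + 4*x^2*y*z^2 - x^3*z - 2*x*y^2*z + x*z^3 + x^2*y - y*z^2 + y
tr(b^-1 a^2 b a^3 b a^3) = tr(a^2 b a^3 b a^3) * tr(b) - tr(a^2 b a^3 b a^3 b) = x^6*y*z^2 - 2*x^5*y^2*z - x^5*z^3 + x^4*y^3 - x^4*y*z^2 + 3*x^3*y^2*z + 2*x^3*z^3 - x^2*y^3 + x^3*z - x*y^2*z - x*z^3 - 2*x^2*y + y
apply: tr(a b^-2 a^2 b a^3 b a^2) = tr(b^-1 a^2 b a^3 b a^3) * tr(b) - tr(b^-1 a^2 b a^3 b a^3 b) = x^6*y^2*z^2 - 2*x^5*y^3*z - x^5*y*z^3 - x^6*z^2 + x^4*y^4 - x^4*y^2*z^2 + 2*x^5*y*z + 3*x^3*y^3*z + 2*x^3*y*z^3 - x^4*y^2 + 4*x^4*z^2 - x^2*y^4 - 5*x^3*y*z - x*y^3*z - x*y*z^3 - 4*x^2*z^2 + 3*x*y*z + x^2 + y^2 + z^2 - 2

x^6*y^2*z^2 - 2*x^5*y^3*z - x^5*y*z^3 - x^6*z^2 + x^4*y^4 - x^4*y^2*z^2 + 2*x^5*y*z + 3*x^3*y^3*z + 2*x^3*y*z^3 - x^4*y^2 + 4*x^4*z^2 - x^2*y^4 - 5*x^3*y*z - x*y^3*z - x*y*z^3 - 4*x^2*z^2 + 3*x*y*z + x^2 + y^2 + z^2 - 2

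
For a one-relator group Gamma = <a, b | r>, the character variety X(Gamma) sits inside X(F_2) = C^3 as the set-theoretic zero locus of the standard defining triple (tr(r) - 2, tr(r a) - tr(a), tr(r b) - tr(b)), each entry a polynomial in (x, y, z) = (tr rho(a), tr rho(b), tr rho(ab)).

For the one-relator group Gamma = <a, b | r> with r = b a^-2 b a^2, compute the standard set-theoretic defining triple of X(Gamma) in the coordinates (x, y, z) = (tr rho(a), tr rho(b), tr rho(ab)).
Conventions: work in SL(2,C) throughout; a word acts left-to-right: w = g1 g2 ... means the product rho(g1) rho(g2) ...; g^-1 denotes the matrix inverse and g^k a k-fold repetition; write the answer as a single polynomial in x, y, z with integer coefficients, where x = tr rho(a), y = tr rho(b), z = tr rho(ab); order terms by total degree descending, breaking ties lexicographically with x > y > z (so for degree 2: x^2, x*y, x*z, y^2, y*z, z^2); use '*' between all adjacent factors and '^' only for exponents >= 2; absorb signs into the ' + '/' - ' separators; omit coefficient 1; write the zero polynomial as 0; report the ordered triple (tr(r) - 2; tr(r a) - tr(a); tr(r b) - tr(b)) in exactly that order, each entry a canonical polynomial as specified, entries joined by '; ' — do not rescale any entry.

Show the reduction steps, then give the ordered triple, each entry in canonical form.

reduce: trace(b^2 a) = trace(b)*trace(a b) - trace(a)   [square of b] = y*z - x
trace(b^2) = trace(b)*trace(b) - trace(1)   [square of b] = y^2 - 2
so trace(b a^2 b) = trace(a)*trace(b^2 a) - trace(b^2)   [square of a] = x*y*z - x^2 - y^2 + 2
so trace(b a b a) = trace(a b)*trace(a b) - trace(1)   [split at a repeated a] = z^2 - 2
so trace(b a^2 b a) = trace(a)*trace(b a b a) - trace(b a b)   [square of a] = x*z^2 - y*z - x
so trace(a^-1 b a^2 b) = trace(b a^2 b)*trace(a) - trace(b a^2 b a)   [inverse elimination on a] = x^2*y*z - x^3 - x*y^2 - x*z^2 + y*z + 3*x
trace(b a^-2 b a^2) = trace(a^-1 b a^2 b)*trace(a) - trace(a^-1 b a^2 b a)   [inverse elimination on a] = x^3*y*z - x^4 - x^2*y^2 - x^2*z^2 + 4*x^2 + y^2 - 2
trace(b a^3 b) = trace(a)*trace(a b^2 a) - trace(a b^2)  (reduce the a square) = x^2*y*z - x^3 - x*y^2 - y*z + 3*x
trace(b a^3 b a) = trace(a)*trace(b a b a^2) - trace(b a b a)  (reduce the a square) = x^2*z^2 - x*y*z - x^2 - z^2 + 2
trace(b a^3 b a^-1) = trace(b a^3 b)*trace(a) - trace(b a^3 b a)  (eliminate a^-1) = x^3*y*z - x^4 - x^2*y^2 - x^2*z^2 + 4*x^2 + z^2 - 2
reduce: trace(b a^-2 b a^3) = trace(b a^3 b a^-1)*trace(a) - trace(b a^3 b)  (eliminate a^-1) = x^4*y*z - x^5 - x^3*y^2 - x^3*z^2 - x^2*y*z + 5*x^3 + x*y^2 + x*z^2 + y*z - 5*x
trace(a^2 b) = trace(a)*trace(b a) - trace(b)   [square of a] = x*z - y
trace(b a^2 b^2) = trace(b)*trace(a^2 b^2) - trace(a^2 b)   [square of b] = x*y^2*z - x^2*y - y^3 - x*z + 3*y
reduce: trace(a b a^2) = trace(a)*trace(b a^2) - trace(b a)   [square of a] = x^2*z - x*y - z
trace(b a^2 b^2 a) = trace(b)*trace(a b a^2 b) - trace(a b a^2)   [square of b] = x*y*z^2 - x^2*z - y^2*z + z
so trace(b a^2 b^2 a^-1) = trace(b a^2 b^2)*trace(a) - trace(b a^2 b^2 a)   [inverse elimination on a] = x^2*y^2*z - x^3*y - x*y^3 - x*y*z^2 + y^2*z + 3*x*y - z
reduce: trace(b a^-2 b a^2 b) = trace(b a^2 b^2 a^-1)*trace(a) - trace(b a^2 b^2)   [inverse elimination on a] = x^3*y^2*z - x^4*y - x^2*y^3 - x^2*y*z^2 + 4*x^2*y + y^3 - 3*y
assemble the triple (trace(r) - 2; trace(r a) - x; trace(r b) - y)

x^3*y*z - x^4 - x^2*y^2 - x^2*z^2 + 4*x^2 + y^2 - 4; x^4*y*z - x^5 - x^3*y^2 - x^3*z^2 - x^2*y*z + 5*x^3 + x*y^2 + x*z^2 + y*z - 6*x; x^3*y^2*z - x^4*y - x^2*y^3 - x^2*y*z^2 + 4*x^2*y + y^3 - 4*y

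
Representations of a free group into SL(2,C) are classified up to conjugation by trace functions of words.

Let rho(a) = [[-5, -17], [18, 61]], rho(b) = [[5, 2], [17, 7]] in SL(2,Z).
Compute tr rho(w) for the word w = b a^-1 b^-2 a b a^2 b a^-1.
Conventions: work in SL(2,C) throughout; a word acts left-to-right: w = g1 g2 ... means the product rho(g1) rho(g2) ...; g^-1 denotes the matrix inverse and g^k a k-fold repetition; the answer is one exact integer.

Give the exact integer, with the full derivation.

rho(b) = [[5, 2], [17, 7]]
... * rho(a^-1) = [[61, 17], [-18, -5]]  ->  [[269, 75], [911, 254]]
... * rho(b^-1) = [[7, -2], [-17, 5]]  ->  [[608, -163], [2059, -552]]
... * rho(b^-1) = [[7, -2], [-17, 5]]  ->  [[7027, -2031], [23797, -6878]]
... * rho(a) = [[-5, -17], [18, 61]]  ->  [[-71693, -243350], [-242789, -824107]]
... * rho(b) = [[5, 2], [17, 7]]  ->  [[-4495415, -1846836], [-15223764, -6254327]]
... * rho(a) = [[-5, -17], [18, 61]]  ->  [[-10765973, -36234941], [-36459066, -122709959]]
... * rho(a) = [[-5, -17], [18, 61]]  ->  [[-598399073, -2027309860], [-2026483932, -6865503377]]
... * rho(b) = [[5, 2], [17, 7]]  ->  [[-37456262985, -15387967166], [-126845977069, -52111491503]]
... * rho(a^-1) = [[61, 17], [-18, -5]]  ->  [[-2007848633097, -559816634915], [-6799597754155, -1895824152658]]
tr = -2007848633097 + -1895824152658 = -3903672785755

-3903672785755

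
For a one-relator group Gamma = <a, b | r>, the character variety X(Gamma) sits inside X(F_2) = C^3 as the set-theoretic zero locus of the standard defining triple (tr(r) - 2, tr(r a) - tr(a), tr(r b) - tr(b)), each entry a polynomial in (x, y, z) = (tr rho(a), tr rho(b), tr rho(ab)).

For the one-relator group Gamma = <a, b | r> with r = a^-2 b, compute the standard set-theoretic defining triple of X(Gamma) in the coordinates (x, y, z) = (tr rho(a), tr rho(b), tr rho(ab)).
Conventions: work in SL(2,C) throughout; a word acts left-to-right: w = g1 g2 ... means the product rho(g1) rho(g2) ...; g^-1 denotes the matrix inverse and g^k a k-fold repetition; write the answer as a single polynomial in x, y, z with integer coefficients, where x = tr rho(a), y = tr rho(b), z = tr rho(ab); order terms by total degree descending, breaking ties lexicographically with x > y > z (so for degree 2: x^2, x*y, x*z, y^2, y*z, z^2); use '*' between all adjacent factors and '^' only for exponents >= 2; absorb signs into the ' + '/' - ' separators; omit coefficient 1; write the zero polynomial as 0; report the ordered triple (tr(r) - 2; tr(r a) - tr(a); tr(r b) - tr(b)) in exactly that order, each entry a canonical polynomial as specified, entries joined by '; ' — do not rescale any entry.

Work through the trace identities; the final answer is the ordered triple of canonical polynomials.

tr(a^-1 b) = tr(b)*tr(a) - tr(b a)   [inverse elimination on a] = x*y - z
tr(a^-2 b) = tr(a^-1 b)*tr(a) - tr(a^-1 b a)   [inverse elimination on a] = x^2*y - x*z - y
tr(b^2) = tr(b)*tr(b) - tr(1) = y^2 - 2
tr(b^2 a) = tr(b)*tr(a b) - tr(a) = y*z - x
tr(b^2 a^-1) = tr(b^2)*tr(a) - tr(b^2 a) = x*y^2 - y*z - x
tr(a^-2 b^2) = tr(b^2 a^-1)*tr(a) - tr(b^2) = x^2*y^2 - x*y*z - x^2 - y^2 + 2
assemble the triple (tr(r) - 2; tr(r a) - x; tr(r b) - y)

x^2*y - x*z - y - 2; x*y - x - z; x^2*y^2 - x*y*z - x^2 - y^2 - y + 2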